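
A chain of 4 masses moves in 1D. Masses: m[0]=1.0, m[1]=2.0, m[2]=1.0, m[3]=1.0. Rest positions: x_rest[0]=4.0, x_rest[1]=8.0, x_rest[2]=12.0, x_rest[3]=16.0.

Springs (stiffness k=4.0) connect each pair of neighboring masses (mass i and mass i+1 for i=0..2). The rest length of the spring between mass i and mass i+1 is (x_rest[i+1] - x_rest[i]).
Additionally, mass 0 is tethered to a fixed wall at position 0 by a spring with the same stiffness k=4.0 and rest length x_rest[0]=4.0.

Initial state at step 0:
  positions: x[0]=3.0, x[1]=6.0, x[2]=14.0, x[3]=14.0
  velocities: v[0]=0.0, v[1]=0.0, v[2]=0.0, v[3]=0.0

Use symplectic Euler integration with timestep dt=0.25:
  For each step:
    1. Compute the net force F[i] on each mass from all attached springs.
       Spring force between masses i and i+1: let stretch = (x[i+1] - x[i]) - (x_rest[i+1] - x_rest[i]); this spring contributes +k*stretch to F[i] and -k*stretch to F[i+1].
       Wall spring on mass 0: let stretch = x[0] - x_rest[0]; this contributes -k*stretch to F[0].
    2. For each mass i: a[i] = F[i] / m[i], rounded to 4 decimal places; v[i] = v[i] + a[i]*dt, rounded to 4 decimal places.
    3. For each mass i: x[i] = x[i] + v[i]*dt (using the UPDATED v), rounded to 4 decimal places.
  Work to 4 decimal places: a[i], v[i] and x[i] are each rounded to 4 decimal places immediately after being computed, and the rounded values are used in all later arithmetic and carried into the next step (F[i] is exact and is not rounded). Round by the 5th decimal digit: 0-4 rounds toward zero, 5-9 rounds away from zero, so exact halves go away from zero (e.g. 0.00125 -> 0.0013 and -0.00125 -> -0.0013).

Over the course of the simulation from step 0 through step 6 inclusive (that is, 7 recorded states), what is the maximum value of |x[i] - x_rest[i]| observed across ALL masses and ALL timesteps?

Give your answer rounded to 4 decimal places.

Answer: 3.9609

Derivation:
Step 0: x=[3.0000 6.0000 14.0000 14.0000] v=[0.0000 0.0000 0.0000 0.0000]
Step 1: x=[3.0000 6.6250 12.0000 15.0000] v=[0.0000 2.5000 -8.0000 4.0000]
Step 2: x=[3.1563 7.4688 9.4063 16.2500] v=[0.6250 3.3750 -10.3750 5.0000]
Step 3: x=[3.6016 8.0157 8.0391 16.7891] v=[1.7812 2.1875 -5.4688 2.1563]
Step 4: x=[4.2500 8.0137 8.8536 16.1407] v=[2.5937 -0.0079 3.2578 -2.5937]
Step 5: x=[4.7769 7.6463 11.2799 14.6705] v=[2.1074 -1.4698 9.7050 -5.8808]
Step 6: x=[4.8269 7.3744 13.6454 13.3527] v=[0.1999 -1.0877 9.4620 -5.2714]
Max displacement = 3.9609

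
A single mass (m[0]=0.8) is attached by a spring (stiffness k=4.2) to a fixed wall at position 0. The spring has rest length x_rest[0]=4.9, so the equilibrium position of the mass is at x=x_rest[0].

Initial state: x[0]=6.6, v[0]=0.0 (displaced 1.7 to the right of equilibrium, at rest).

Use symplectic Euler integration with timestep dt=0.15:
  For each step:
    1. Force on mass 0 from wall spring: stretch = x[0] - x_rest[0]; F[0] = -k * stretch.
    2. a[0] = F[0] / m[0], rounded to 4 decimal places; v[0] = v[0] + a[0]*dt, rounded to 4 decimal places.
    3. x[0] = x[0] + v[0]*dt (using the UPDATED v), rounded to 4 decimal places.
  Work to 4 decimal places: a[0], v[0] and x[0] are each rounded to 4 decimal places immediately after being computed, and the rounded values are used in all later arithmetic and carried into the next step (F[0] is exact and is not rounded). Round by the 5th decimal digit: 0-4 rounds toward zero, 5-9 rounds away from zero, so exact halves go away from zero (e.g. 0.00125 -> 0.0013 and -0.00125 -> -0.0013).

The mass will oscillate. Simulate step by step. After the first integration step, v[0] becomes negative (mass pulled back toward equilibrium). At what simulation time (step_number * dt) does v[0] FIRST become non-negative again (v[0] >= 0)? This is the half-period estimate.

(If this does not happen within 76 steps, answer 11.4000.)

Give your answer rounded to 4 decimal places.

Answer: 1.5000

Derivation:
Step 0: x=[6.6000] v=[0.0000]
Step 1: x=[6.3992] v=[-1.3388]
Step 2: x=[6.0213] v=[-2.5194]
Step 3: x=[5.5109] v=[-3.4024]
Step 4: x=[4.9284] v=[-3.8835]
Step 5: x=[4.3425] v=[-3.9059]
Step 6: x=[3.8225] v=[-3.4669]
Step 7: x=[3.4297] v=[-2.6184]
Step 8: x=[3.2106] v=[-1.4605]
Step 9: x=[3.1911] v=[-0.1301]
Step 10: x=[3.3735] v=[1.2157]
First v>=0 after going negative at step 10, time=1.5000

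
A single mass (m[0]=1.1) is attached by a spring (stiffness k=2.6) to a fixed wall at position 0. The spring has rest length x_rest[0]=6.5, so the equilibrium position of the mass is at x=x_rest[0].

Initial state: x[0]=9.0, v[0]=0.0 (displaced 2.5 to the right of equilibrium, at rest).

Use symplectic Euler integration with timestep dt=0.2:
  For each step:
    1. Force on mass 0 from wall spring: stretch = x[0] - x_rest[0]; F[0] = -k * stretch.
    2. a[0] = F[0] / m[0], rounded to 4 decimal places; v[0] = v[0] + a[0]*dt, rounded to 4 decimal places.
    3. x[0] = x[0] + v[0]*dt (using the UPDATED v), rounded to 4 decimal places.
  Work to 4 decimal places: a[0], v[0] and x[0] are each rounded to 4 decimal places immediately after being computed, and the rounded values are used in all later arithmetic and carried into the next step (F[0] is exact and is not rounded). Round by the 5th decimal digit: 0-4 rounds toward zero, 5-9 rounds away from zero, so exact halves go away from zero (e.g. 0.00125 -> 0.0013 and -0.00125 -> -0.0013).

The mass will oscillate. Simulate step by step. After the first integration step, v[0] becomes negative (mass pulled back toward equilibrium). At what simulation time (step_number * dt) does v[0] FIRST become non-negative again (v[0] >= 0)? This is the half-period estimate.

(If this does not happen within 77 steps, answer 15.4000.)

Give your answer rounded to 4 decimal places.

Step 0: x=[9.0000] v=[0.0000]
Step 1: x=[8.7636] v=[-1.1818]
Step 2: x=[8.3132] v=[-2.2519]
Step 3: x=[7.6914] v=[-3.1090]
Step 4: x=[6.9570] v=[-3.6722]
Step 5: x=[6.1794] v=[-3.8882]
Step 6: x=[5.4321] v=[-3.7366]
Step 7: x=[4.7857] v=[-3.2318]
Step 8: x=[4.3014] v=[-2.4214]
Step 9: x=[4.0250] v=[-1.3821]
Step 10: x=[3.9826] v=[-0.2121]
Step 11: x=[4.1782] v=[0.9779]
First v>=0 after going negative at step 11, time=2.2000

Answer: 2.2000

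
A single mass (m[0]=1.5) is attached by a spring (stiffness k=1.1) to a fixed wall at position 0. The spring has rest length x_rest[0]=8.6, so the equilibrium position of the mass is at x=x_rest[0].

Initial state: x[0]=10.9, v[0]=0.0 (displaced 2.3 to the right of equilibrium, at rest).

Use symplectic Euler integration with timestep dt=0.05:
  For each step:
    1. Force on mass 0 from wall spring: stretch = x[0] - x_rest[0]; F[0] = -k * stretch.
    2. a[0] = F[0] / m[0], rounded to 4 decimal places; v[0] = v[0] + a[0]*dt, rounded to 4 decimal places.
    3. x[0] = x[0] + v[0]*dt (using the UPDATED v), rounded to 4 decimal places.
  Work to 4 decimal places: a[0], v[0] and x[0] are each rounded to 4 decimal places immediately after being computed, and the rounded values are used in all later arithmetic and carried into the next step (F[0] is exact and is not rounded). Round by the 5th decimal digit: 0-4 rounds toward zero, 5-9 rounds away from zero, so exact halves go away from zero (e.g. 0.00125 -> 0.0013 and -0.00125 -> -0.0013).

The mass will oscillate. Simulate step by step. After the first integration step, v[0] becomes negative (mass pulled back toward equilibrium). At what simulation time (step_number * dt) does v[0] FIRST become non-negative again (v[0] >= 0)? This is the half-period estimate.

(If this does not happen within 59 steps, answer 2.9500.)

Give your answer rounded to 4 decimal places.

Answer: 2.9500

Derivation:
Step 0: x=[10.9000] v=[0.0000]
Step 1: x=[10.8958] v=[-0.0843]
Step 2: x=[10.8874] v=[-0.1685]
Step 3: x=[10.8748] v=[-0.2524]
Step 4: x=[10.8580] v=[-0.3358]
Step 5: x=[10.8371] v=[-0.4186]
Step 6: x=[10.8121] v=[-0.5006]
Step 7: x=[10.7830] v=[-0.5817]
Step 8: x=[10.7499] v=[-0.6617]
Step 9: x=[10.7129] v=[-0.7405]
Step 10: x=[10.6720] v=[-0.8180]
Step 11: x=[10.6273] v=[-0.8940]
Step 12: x=[10.5789] v=[-0.9683]
Step 13: x=[10.5269] v=[-1.0409]
Step 14: x=[10.4713] v=[-1.1116]
Step 15: x=[10.4123] v=[-1.1802]
Step 16: x=[10.3500] v=[-1.2467]
Step 17: x=[10.2845] v=[-1.3109]
Step 18: x=[10.2159] v=[-1.3727]
Step 19: x=[10.1443] v=[-1.4320]
Step 20: x=[10.0699] v=[-1.4886]
Step 21: x=[9.9928] v=[-1.5425]
Step 22: x=[9.9131] v=[-1.5936]
Step 23: x=[9.8310] v=[-1.6417]
Step 24: x=[9.7467] v=[-1.6868]
Step 25: x=[9.6603] v=[-1.7288]
Step 26: x=[9.5719] v=[-1.7677]
Step 27: x=[9.4817] v=[-1.8033]
Step 28: x=[9.3899] v=[-1.8356]
Step 29: x=[9.2967] v=[-1.8646]
Step 30: x=[9.2022] v=[-1.8901]
Step 31: x=[9.1066] v=[-1.9122]
Step 32: x=[9.0101] v=[-1.9308]
Step 33: x=[8.9128] v=[-1.9458]
Step 34: x=[8.8149] v=[-1.9573]
Step 35: x=[8.7166] v=[-1.9652]
Step 36: x=[8.6181] v=[-1.9695]
Step 37: x=[8.5196] v=[-1.9702]
Step 38: x=[8.4212] v=[-1.9673]
Step 39: x=[8.3232] v=[-1.9607]
Step 40: x=[8.2257] v=[-1.9506]
Step 41: x=[8.1289] v=[-1.9369]
Step 42: x=[8.0329] v=[-1.9196]
Step 43: x=[7.9380] v=[-1.8988]
Step 44: x=[7.8443] v=[-1.8745]
Step 45: x=[7.7520] v=[-1.8468]
Step 46: x=[7.6612] v=[-1.8157]
Step 47: x=[7.5721] v=[-1.7813]
Step 48: x=[7.4849] v=[-1.7436]
Step 49: x=[7.3998] v=[-1.7027]
Step 50: x=[7.3169] v=[-1.6587]
Step 51: x=[7.2363] v=[-1.6117]
Step 52: x=[7.1582] v=[-1.5617]
Step 53: x=[7.0828] v=[-1.5088]
Step 54: x=[7.0101] v=[-1.4532]
Step 55: x=[6.9404] v=[-1.3949]
Step 56: x=[6.8737] v=[-1.3341]
Step 57: x=[6.8102] v=[-1.2708]
Step 58: x=[6.7499] v=[-1.2052]
Step 59: x=[6.6930] v=[-1.1374]
v[0] did not become non-negative within 59 steps; using fallback time=2.9500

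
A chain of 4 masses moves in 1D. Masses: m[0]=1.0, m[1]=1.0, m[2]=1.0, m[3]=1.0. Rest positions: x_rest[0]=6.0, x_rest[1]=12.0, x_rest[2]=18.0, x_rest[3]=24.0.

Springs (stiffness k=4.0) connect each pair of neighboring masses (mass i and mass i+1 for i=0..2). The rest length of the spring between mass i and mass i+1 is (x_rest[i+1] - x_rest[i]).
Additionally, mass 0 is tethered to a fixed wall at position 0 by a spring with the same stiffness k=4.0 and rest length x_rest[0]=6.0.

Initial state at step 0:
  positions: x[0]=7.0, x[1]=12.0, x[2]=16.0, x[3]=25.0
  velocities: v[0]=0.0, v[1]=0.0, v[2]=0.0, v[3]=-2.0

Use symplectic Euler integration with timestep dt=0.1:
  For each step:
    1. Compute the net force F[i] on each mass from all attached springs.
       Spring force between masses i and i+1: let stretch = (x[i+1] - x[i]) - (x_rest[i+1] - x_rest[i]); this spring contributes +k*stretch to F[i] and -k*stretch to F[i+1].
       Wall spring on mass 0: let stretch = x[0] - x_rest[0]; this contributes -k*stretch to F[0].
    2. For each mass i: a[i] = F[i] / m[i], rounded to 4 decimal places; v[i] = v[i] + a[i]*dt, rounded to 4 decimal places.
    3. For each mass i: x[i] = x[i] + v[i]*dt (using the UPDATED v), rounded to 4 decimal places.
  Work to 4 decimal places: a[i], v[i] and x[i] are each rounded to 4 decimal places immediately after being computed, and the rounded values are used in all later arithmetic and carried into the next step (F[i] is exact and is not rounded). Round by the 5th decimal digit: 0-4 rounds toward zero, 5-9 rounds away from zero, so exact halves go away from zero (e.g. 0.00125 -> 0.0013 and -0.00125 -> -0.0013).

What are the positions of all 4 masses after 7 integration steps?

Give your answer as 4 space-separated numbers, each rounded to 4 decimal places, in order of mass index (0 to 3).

Step 0: x=[7.0000 12.0000 16.0000 25.0000] v=[0.0000 0.0000 0.0000 -2.0000]
Step 1: x=[6.9200 11.9600 16.2000 24.6800] v=[-0.8000 -0.4000 2.0000 -3.2000]
Step 2: x=[6.7648 11.8880 16.5696 24.2608] v=[-1.5520 -0.7200 3.6960 -4.1920]
Step 3: x=[6.5439 11.7983 17.0596 23.7740] v=[-2.2086 -0.8966 4.8998 -4.8685]
Step 4: x=[6.2715 11.7089 17.6077 23.2586] v=[-2.7244 -0.8938 5.4810 -5.1543]
Step 5: x=[5.9657 11.6380 18.1459 22.7571] v=[-3.0580 -0.7092 5.3818 -5.0147]
Step 6: x=[5.6482 11.6005 18.6082 22.3112] v=[-3.1754 -0.3750 4.6231 -4.4592]
Step 7: x=[5.3428 11.6052 18.9383 21.9572] v=[-3.0538 0.0472 3.3012 -3.5404]

Answer: 5.3428 11.6052 18.9383 21.9572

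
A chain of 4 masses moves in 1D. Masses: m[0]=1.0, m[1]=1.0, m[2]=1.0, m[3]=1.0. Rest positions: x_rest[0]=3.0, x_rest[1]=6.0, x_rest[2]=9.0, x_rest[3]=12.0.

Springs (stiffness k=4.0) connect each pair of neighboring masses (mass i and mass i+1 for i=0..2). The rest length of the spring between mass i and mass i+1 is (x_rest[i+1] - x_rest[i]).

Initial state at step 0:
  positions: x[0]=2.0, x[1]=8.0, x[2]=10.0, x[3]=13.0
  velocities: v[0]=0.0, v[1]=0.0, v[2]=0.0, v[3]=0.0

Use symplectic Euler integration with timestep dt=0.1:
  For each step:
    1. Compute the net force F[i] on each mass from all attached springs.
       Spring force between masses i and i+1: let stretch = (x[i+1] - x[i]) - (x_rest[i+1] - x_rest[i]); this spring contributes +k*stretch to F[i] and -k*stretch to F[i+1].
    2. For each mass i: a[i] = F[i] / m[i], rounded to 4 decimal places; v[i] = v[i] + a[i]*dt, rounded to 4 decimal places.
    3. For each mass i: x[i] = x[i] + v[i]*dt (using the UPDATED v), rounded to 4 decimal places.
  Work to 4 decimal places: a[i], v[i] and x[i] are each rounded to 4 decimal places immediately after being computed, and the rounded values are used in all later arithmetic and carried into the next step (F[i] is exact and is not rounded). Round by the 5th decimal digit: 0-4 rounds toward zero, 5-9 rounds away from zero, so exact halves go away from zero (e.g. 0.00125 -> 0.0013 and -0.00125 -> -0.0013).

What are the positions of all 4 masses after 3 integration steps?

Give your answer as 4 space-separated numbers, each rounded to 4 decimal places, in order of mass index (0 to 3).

Answer: 2.6652 7.1336 10.1936 13.0076

Derivation:
Step 0: x=[2.0000 8.0000 10.0000 13.0000] v=[0.0000 0.0000 0.0000 0.0000]
Step 1: x=[2.1200 7.8400 10.0400 13.0000] v=[1.2000 -1.6000 0.4000 0.0000]
Step 2: x=[2.3488 7.5392 10.1104 13.0016] v=[2.2880 -3.0080 0.7040 0.0160]
Step 3: x=[2.6652 7.1336 10.1936 13.0076] v=[3.1642 -4.0557 0.8320 0.0595]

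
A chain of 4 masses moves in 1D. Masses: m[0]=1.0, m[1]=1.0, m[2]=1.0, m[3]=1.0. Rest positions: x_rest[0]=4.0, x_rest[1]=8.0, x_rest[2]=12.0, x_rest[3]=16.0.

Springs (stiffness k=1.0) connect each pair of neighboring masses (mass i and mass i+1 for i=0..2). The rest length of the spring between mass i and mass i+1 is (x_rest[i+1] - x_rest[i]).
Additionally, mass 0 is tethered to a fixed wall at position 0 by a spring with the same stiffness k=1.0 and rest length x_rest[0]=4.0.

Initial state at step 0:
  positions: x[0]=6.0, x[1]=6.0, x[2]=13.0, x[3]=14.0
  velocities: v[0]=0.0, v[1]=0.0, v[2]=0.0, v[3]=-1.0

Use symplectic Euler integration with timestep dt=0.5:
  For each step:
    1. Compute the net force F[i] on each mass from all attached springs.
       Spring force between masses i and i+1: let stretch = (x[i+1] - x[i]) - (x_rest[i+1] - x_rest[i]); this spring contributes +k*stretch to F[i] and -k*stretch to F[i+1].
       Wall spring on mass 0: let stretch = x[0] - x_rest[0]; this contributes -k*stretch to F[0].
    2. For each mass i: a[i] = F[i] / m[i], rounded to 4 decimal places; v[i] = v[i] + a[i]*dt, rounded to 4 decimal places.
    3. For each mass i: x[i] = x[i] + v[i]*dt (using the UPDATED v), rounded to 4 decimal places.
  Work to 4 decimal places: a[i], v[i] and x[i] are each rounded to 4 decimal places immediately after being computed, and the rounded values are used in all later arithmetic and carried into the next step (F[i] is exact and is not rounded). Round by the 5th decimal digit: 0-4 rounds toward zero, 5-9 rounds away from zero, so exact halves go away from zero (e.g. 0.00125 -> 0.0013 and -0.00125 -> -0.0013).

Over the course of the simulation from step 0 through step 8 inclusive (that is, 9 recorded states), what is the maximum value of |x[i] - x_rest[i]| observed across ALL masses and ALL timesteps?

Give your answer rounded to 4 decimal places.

Answer: 3.9955

Derivation:
Step 0: x=[6.0000 6.0000 13.0000 14.0000] v=[0.0000 0.0000 0.0000 -1.0000]
Step 1: x=[4.5000 7.7500 11.5000 14.2500] v=[-3.0000 3.5000 -3.0000 0.5000]
Step 2: x=[2.6875 9.6250 9.7500 14.8125] v=[-3.6250 3.7500 -3.5000 1.1250]
Step 3: x=[1.9375 9.7969 9.2344 15.1094] v=[-1.5000 0.3438 -1.0313 0.5938]
Step 4: x=[2.6680 7.8633 10.3282 14.9376] v=[1.4610 -3.8672 2.1875 -0.3437]
Step 5: x=[4.0304 5.2471 11.9581 14.6134] v=[2.7247 -5.2324 3.2598 -0.6484]
Step 6: x=[4.6894 4.0045 12.5741 14.6254] v=[1.3179 -2.4853 1.2320 0.0240]
Step 7: x=[4.0048 5.0755 11.5605 15.1246] v=[-1.3693 2.1420 -2.0272 0.9984]
Step 8: x=[2.5866 7.5001 9.8167 15.7328] v=[-2.8364 4.8492 -3.4877 1.2164]
Max displacement = 3.9955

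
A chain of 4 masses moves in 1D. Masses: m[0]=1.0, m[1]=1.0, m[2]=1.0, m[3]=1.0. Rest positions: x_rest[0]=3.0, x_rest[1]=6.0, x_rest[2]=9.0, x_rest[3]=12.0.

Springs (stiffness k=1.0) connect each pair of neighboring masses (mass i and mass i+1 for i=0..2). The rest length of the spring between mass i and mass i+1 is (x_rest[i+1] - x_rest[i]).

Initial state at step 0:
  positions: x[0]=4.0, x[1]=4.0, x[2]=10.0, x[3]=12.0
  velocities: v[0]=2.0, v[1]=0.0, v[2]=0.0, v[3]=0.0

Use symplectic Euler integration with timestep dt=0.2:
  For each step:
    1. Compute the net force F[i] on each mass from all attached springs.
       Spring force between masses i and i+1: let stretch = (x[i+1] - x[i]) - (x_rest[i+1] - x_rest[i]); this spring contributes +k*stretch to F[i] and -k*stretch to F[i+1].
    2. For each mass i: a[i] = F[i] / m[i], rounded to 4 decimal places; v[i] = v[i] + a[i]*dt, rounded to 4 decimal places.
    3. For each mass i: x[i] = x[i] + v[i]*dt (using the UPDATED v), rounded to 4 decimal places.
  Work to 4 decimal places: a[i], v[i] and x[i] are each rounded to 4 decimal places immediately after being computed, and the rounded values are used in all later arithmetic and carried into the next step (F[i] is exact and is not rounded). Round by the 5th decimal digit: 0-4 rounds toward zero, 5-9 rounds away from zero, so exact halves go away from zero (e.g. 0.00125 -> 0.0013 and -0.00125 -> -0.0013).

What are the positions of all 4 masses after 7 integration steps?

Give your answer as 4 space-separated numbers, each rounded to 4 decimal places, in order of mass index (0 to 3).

Step 0: x=[4.0000 4.0000 10.0000 12.0000] v=[2.0000 0.0000 0.0000 0.0000]
Step 1: x=[4.2800 4.2400 9.8400 12.0400] v=[1.4000 1.2000 -0.8000 0.2000]
Step 2: x=[4.4384 4.7056 9.5440 12.1120] v=[0.7920 2.3280 -1.4800 0.3600]
Step 3: x=[4.4875 5.3540 9.1572 12.2013] v=[0.2454 3.2422 -1.9341 0.4464]
Step 4: x=[4.4512 6.1199 8.7400 12.2888] v=[-0.1813 3.8295 -2.0859 0.4376]
Step 5: x=[4.3617 6.9239 8.3600 12.3544] v=[-0.4476 4.0198 -1.9002 0.3278]
Step 6: x=[4.2547 7.6828 8.0823 12.3802] v=[-0.5352 3.7946 -1.3885 0.1289]
Step 7: x=[4.1648 8.3206 7.9605 12.3541] v=[-0.4496 3.1889 -0.6088 -0.1307]

Answer: 4.1648 8.3206 7.9605 12.3541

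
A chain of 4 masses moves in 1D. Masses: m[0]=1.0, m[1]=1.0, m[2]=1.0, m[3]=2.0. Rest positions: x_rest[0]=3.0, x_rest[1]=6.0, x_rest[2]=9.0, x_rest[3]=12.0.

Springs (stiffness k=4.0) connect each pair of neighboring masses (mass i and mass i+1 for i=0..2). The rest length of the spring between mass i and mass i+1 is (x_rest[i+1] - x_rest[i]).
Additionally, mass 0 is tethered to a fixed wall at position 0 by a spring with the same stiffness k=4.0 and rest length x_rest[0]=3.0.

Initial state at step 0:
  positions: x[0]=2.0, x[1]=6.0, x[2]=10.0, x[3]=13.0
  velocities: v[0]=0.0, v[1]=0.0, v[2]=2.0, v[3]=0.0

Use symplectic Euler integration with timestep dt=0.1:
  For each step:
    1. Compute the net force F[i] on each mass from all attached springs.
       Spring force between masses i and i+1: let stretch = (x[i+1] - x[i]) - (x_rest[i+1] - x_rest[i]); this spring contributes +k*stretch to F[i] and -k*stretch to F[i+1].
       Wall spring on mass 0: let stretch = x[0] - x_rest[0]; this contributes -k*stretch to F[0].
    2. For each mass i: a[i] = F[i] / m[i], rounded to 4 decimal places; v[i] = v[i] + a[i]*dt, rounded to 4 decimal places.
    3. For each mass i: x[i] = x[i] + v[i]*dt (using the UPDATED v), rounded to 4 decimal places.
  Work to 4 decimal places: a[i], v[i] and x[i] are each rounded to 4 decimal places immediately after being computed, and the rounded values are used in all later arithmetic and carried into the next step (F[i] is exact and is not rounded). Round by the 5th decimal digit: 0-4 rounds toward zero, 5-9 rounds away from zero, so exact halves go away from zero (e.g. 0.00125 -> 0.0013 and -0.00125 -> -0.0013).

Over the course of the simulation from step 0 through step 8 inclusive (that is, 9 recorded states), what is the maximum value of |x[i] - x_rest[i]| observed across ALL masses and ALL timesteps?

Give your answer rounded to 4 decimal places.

Answer: 1.3135

Derivation:
Step 0: x=[2.0000 6.0000 10.0000 13.0000] v=[0.0000 0.0000 2.0000 0.0000]
Step 1: x=[2.0800 6.0000 10.1600 13.0000] v=[0.8000 0.0000 1.6000 0.0000]
Step 2: x=[2.2336 6.0096 10.2672 13.0032] v=[1.5360 0.0960 1.0720 0.0320]
Step 3: x=[2.4489 6.0385 10.3135 13.0117] v=[2.1530 0.2886 0.4634 0.0848]
Step 4: x=[2.7098 6.0948 10.2968 13.0262] v=[2.6093 0.5628 -0.1673 0.1452]
Step 5: x=[2.9977 6.1838 10.2212 13.0461] v=[2.8794 0.8896 -0.7563 0.1993]
Step 6: x=[3.2932 6.3068 10.0971 13.0695] v=[2.9548 1.2301 -1.2413 0.2343]
Step 7: x=[3.5775 6.4609 9.9403 13.0935] v=[2.8430 1.5408 -1.5685 0.2398]
Step 8: x=[3.8340 6.6388 9.7704 13.1144] v=[2.5654 1.7792 -1.6990 0.2092]
Max displacement = 1.3135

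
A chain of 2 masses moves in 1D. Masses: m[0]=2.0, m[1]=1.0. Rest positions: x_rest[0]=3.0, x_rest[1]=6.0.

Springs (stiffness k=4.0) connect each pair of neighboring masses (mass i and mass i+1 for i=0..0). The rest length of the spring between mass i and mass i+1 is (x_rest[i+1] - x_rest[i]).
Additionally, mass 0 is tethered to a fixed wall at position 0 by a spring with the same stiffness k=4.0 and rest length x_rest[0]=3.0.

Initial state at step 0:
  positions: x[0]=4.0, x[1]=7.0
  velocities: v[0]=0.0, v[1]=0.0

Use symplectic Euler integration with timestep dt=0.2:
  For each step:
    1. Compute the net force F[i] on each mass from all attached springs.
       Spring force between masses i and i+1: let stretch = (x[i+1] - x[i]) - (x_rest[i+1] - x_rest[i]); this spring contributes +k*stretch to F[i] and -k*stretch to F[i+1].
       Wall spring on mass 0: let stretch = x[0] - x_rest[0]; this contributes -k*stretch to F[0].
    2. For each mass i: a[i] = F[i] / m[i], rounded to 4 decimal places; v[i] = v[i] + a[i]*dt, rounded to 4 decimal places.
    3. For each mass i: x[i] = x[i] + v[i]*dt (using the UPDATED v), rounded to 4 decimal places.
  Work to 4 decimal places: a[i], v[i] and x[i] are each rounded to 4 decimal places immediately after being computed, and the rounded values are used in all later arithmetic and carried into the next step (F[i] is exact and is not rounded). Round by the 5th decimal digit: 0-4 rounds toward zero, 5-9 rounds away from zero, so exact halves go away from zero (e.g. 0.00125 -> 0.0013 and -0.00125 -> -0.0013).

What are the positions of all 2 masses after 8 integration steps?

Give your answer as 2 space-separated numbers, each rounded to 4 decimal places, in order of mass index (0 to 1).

Step 0: x=[4.0000 7.0000] v=[0.0000 0.0000]
Step 1: x=[3.9200 7.0000] v=[-0.4000 0.0000]
Step 2: x=[3.7728 6.9872] v=[-0.7360 -0.0640]
Step 3: x=[3.5809 6.9401] v=[-0.9594 -0.2355]
Step 4: x=[3.3713 6.8355] v=[-1.0481 -0.5229]
Step 5: x=[3.1691 6.6566] v=[-1.0109 -0.8943]
Step 6: x=[2.9924 6.3997] v=[-0.8835 -1.2843]
Step 7: x=[2.8489 6.0777] v=[-0.7175 -1.6101]
Step 8: x=[2.7358 5.7191] v=[-0.5655 -1.7931]

Answer: 2.7358 5.7191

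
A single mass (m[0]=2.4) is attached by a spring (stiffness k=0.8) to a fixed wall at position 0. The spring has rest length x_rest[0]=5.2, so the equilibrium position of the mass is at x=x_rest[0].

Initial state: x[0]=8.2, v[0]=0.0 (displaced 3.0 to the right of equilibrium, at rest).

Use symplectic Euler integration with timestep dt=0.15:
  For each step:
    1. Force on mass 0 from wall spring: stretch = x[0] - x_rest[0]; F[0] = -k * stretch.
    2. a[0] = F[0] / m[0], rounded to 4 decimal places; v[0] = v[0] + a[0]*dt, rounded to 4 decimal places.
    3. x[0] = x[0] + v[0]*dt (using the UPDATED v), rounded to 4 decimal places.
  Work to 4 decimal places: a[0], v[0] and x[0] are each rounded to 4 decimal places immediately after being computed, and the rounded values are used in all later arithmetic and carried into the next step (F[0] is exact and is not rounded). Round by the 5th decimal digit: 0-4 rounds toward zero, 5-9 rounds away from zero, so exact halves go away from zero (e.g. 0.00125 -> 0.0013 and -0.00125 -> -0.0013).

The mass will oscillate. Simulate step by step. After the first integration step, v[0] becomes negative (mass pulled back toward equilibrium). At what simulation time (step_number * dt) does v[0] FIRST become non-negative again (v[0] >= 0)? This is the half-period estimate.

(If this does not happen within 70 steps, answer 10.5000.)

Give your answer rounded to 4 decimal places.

Answer: 5.5500

Derivation:
Step 0: x=[8.2000] v=[0.0000]
Step 1: x=[8.1775] v=[-0.1500]
Step 2: x=[8.1327] v=[-0.2989]
Step 3: x=[8.0659] v=[-0.4455]
Step 4: x=[7.9776] v=[-0.5888]
Step 5: x=[7.8684] v=[-0.7277]
Step 6: x=[7.7392] v=[-0.8611]
Step 7: x=[7.5910] v=[-0.9881]
Step 8: x=[7.4248] v=[-1.1077]
Step 9: x=[7.2420] v=[-1.2189]
Step 10: x=[7.0439] v=[-1.3210]
Step 11: x=[6.8319] v=[-1.4132]
Step 12: x=[6.6077] v=[-1.4948]
Step 13: x=[6.3729] v=[-1.5652]
Step 14: x=[6.1293] v=[-1.6239]
Step 15: x=[5.8787] v=[-1.6704]
Step 16: x=[5.6231] v=[-1.7043]
Step 17: x=[5.3643] v=[-1.7255]
Step 18: x=[5.1042] v=[-1.7337]
Step 19: x=[4.8449] v=[-1.7289]
Step 20: x=[4.5882] v=[-1.7111]
Step 21: x=[4.3361] v=[-1.6805]
Step 22: x=[4.0905] v=[-1.6373]
Step 23: x=[3.8532] v=[-1.5818]
Step 24: x=[3.6260] v=[-1.5145]
Step 25: x=[3.4106] v=[-1.4358]
Step 26: x=[3.2087] v=[-1.3463]
Step 27: x=[3.0217] v=[-1.2467]
Step 28: x=[2.8510] v=[-1.1378]
Step 29: x=[2.6979] v=[-1.0204]
Step 30: x=[2.5636] v=[-0.8953]
Step 31: x=[2.4491] v=[-0.7635]
Step 32: x=[2.3552] v=[-0.6260]
Step 33: x=[2.2826] v=[-0.4838]
Step 34: x=[2.2319] v=[-0.3379]
Step 35: x=[2.2035] v=[-0.1895]
Step 36: x=[2.1975] v=[-0.0397]
Step 37: x=[2.2141] v=[0.1104]
First v>=0 after going negative at step 37, time=5.5500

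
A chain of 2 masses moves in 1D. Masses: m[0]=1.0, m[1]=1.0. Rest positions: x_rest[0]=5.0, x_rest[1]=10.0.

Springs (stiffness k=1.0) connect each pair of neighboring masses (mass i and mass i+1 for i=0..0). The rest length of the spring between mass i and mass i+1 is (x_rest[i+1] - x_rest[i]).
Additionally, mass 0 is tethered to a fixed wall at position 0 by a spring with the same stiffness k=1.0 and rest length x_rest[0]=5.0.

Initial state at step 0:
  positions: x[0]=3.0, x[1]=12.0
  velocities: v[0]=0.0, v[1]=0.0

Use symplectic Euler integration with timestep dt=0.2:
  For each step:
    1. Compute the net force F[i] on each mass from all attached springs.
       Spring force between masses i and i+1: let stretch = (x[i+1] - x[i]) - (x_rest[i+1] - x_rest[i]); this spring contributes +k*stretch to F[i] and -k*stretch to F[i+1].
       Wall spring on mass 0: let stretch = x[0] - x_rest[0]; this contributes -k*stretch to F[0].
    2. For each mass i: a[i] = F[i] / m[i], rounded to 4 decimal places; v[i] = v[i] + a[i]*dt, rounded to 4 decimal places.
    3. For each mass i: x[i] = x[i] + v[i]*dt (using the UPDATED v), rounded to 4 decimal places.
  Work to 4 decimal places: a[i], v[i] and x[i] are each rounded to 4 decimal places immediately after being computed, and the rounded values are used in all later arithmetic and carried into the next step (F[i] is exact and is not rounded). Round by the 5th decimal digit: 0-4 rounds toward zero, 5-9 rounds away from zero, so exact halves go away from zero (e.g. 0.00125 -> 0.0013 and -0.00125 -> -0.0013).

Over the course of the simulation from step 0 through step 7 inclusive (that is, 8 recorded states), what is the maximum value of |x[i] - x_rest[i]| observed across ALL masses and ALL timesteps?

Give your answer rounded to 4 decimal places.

Step 0: x=[3.0000 12.0000] v=[0.0000 0.0000]
Step 1: x=[3.2400 11.8400] v=[1.2000 -0.8000]
Step 2: x=[3.6944 11.5360] v=[2.2720 -1.5200]
Step 3: x=[4.3147 11.1183] v=[3.1014 -2.0883]
Step 4: x=[5.0345 10.6285] v=[3.5992 -2.4490]
Step 5: x=[5.7767 10.1149] v=[3.7111 -2.5678]
Step 6: x=[6.4614 9.6278] v=[3.4234 -2.4354]
Step 7: x=[7.0143 9.2141] v=[2.7644 -2.0687]
Max displacement = 2.0143

Answer: 2.0143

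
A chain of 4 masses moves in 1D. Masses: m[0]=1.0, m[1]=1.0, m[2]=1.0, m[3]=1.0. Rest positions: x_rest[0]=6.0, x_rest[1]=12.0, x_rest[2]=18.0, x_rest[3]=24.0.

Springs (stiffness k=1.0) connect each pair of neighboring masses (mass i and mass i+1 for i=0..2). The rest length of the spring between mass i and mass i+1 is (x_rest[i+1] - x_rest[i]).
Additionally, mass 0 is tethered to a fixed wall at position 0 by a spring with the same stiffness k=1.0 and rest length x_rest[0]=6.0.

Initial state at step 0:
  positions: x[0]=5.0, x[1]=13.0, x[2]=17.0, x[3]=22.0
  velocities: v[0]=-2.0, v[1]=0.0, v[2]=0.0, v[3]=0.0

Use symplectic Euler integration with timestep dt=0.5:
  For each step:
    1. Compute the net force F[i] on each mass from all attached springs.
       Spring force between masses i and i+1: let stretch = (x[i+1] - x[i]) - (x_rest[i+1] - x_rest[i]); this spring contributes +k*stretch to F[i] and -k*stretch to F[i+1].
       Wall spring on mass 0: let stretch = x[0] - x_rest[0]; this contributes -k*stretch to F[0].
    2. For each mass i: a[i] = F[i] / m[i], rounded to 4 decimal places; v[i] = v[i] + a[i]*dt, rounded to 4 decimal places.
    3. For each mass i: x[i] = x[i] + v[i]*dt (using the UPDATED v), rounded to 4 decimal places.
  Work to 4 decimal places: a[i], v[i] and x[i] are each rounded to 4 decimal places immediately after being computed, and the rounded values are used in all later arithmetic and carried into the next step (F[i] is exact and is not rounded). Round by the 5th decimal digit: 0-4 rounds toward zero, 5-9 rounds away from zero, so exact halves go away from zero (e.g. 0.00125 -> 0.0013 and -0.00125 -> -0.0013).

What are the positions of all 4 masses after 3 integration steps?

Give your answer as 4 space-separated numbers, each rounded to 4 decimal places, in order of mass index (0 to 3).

Step 0: x=[5.0000 13.0000 17.0000 22.0000] v=[-2.0000 0.0000 0.0000 0.0000]
Step 1: x=[4.7500 12.0000 17.2500 22.2500] v=[-0.5000 -2.0000 0.5000 0.5000]
Step 2: x=[5.1250 10.5000 17.4375 22.7500] v=[0.7500 -3.0000 0.3750 1.0000]
Step 3: x=[5.5625 9.3906 17.2188 23.4219] v=[0.8750 -2.2188 -0.4375 1.3438]

Answer: 5.5625 9.3906 17.2188 23.4219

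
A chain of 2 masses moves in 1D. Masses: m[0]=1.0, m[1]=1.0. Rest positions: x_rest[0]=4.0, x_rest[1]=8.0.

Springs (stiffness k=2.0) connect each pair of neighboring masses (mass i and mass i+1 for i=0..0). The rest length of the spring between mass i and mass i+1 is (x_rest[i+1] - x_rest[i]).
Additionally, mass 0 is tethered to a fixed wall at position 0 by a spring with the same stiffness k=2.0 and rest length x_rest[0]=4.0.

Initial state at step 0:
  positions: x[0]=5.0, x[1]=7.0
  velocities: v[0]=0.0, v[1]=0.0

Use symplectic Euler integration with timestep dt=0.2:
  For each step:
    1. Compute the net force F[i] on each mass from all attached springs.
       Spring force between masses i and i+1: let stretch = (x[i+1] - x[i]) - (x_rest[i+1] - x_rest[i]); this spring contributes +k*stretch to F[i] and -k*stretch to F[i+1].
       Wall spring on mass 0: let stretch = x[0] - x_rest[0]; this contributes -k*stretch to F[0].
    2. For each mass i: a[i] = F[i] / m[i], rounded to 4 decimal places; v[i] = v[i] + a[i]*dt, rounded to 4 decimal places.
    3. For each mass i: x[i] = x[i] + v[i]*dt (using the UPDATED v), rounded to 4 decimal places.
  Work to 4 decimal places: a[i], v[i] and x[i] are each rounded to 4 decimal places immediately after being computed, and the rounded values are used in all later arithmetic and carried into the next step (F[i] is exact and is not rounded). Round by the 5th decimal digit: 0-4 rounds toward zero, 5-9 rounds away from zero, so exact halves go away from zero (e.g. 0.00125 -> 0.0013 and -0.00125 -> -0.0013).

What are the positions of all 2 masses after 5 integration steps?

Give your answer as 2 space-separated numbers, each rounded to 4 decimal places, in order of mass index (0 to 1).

Answer: 2.9107 8.4541

Derivation:
Step 0: x=[5.0000 7.0000] v=[0.0000 0.0000]
Step 1: x=[4.7600 7.1600] v=[-1.2000 0.8000]
Step 2: x=[4.3312 7.4480] v=[-2.1440 1.4400]
Step 3: x=[3.8052 7.8067] v=[-2.6298 1.7933]
Step 4: x=[3.2949 8.1652] v=[-2.5513 1.7927]
Step 5: x=[2.9107 8.4541] v=[-1.9211 1.4446]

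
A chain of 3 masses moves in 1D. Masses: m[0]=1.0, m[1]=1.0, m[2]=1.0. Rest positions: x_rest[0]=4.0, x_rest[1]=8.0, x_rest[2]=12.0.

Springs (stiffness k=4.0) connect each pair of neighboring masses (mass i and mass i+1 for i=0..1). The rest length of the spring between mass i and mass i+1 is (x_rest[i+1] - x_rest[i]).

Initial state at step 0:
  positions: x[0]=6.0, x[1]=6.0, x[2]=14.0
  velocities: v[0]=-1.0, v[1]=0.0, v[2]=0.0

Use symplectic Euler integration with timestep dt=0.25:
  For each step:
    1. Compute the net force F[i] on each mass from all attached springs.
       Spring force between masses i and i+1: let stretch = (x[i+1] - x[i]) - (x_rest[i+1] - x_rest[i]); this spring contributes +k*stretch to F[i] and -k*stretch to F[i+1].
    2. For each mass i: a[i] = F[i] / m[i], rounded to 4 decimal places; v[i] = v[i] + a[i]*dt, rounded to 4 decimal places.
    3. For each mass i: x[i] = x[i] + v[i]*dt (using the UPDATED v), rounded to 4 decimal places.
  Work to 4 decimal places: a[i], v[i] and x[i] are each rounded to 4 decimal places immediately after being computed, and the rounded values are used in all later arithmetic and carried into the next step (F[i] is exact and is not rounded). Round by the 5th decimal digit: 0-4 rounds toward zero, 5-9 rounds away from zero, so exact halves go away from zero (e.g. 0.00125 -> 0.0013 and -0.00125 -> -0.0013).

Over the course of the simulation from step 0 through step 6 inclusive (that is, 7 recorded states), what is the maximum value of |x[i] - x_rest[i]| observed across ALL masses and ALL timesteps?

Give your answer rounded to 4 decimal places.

Step 0: x=[6.0000 6.0000 14.0000] v=[-1.0000 0.0000 0.0000]
Step 1: x=[4.7500 8.0000 13.0000] v=[-5.0000 8.0000 -4.0000]
Step 2: x=[3.3125 10.4375 11.7500] v=[-5.7500 9.7500 -5.0000]
Step 3: x=[2.6563 11.4219 11.1719] v=[-2.6250 3.9375 -2.3125]
Step 4: x=[3.1915 10.1524 11.6563] v=[2.1406 -5.0781 1.9375]
Step 5: x=[4.4669 7.5186 12.7647] v=[5.1015 -10.5351 4.4336]
Step 6: x=[5.5052 5.4334 13.5616] v=[4.1532 -8.3407 3.1875]
Max displacement = 3.4219

Answer: 3.4219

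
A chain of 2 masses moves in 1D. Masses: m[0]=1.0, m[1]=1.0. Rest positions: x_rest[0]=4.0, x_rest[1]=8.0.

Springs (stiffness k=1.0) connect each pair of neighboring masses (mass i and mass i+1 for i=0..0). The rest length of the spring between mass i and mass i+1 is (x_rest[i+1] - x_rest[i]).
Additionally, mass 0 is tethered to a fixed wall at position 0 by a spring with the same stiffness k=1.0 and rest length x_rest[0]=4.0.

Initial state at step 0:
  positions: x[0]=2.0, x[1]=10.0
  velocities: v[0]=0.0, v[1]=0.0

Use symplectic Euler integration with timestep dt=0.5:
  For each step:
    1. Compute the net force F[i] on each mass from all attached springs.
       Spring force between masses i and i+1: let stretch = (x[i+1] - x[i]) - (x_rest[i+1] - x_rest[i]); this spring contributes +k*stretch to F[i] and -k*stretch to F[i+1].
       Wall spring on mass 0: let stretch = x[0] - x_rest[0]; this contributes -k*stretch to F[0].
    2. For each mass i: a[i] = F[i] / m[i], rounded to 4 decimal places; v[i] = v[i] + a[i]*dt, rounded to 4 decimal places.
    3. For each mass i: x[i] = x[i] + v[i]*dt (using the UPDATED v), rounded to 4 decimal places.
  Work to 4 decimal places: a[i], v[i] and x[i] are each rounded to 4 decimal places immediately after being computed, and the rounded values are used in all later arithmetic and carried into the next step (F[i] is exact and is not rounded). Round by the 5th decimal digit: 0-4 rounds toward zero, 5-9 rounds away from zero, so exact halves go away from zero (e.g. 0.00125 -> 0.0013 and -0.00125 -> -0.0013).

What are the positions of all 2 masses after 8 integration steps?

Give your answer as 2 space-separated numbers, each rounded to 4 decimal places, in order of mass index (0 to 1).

Answer: 1.9068 8.6170

Derivation:
Step 0: x=[2.0000 10.0000] v=[0.0000 0.0000]
Step 1: x=[3.5000 9.0000] v=[3.0000 -2.0000]
Step 2: x=[5.5000 7.6250] v=[4.0000 -2.7500]
Step 3: x=[6.6563 6.7188] v=[2.3125 -1.8125]
Step 4: x=[6.1641 6.7970] v=[-0.9844 0.1563]
Step 5: x=[4.2891 7.7170] v=[-3.7500 1.8399]
Step 6: x=[2.1988 8.7800] v=[-4.1806 2.1260]
Step 7: x=[1.2041 9.1977] v=[-1.9894 0.8354]
Step 8: x=[1.9068 8.6170] v=[1.4054 -1.1614]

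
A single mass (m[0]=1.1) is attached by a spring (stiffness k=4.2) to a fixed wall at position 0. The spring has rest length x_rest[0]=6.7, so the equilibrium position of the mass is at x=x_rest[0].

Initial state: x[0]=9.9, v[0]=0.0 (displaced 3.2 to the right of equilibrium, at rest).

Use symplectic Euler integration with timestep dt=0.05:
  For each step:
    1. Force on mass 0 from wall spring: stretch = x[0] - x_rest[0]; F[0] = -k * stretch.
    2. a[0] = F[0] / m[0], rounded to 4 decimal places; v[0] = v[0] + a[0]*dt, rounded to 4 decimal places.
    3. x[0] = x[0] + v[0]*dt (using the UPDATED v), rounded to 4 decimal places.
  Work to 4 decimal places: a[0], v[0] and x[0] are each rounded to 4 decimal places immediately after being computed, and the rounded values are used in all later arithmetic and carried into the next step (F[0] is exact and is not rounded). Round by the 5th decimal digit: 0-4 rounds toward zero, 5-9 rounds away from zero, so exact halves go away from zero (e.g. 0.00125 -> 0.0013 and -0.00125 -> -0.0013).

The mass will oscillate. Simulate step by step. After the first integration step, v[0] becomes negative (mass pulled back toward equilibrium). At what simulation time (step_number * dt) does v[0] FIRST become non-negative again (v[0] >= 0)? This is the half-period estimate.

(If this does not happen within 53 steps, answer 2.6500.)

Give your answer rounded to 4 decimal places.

Step 0: x=[9.9000] v=[0.0000]
Step 1: x=[9.8695] v=[-0.6109]
Step 2: x=[9.8087] v=[-1.2160]
Step 3: x=[9.7182] v=[-1.8095]
Step 4: x=[9.5989] v=[-2.3857]
Step 5: x=[9.4519] v=[-2.9391]
Step 6: x=[9.2787] v=[-3.4645]
Step 7: x=[9.0809] v=[-3.9568]
Step 8: x=[8.8603] v=[-4.4113]
Step 9: x=[8.6191] v=[-4.8237]
Step 10: x=[8.3596] v=[-5.1901]
Step 11: x=[8.0843] v=[-5.5069]
Step 12: x=[7.7957] v=[-5.7712]
Step 13: x=[7.4967] v=[-5.9804]
Step 14: x=[7.1901] v=[-6.1325]
Step 15: x=[6.8788] v=[-6.2261]
Step 16: x=[6.5658] v=[-6.2602]
Step 17: x=[6.2541] v=[-6.2346]
Step 18: x=[5.9466] v=[-6.1495]
Step 19: x=[5.6463] v=[-6.0057]
Step 20: x=[5.3561] v=[-5.8045]
Step 21: x=[5.0787] v=[-5.5479]
Step 22: x=[4.8168] v=[-5.2384]
Step 23: x=[4.5729] v=[-4.8789]
Step 24: x=[4.3493] v=[-4.4728]
Step 25: x=[4.1481] v=[-4.0240]
Step 26: x=[3.9713] v=[-3.5368]
Step 27: x=[3.8205] v=[-3.0159]
Step 28: x=[3.6972] v=[-2.4662]
Step 29: x=[3.6026] v=[-1.8929]
Step 30: x=[3.5375] v=[-1.3016]
Step 31: x=[3.5026] v=[-0.6979]
Step 32: x=[3.4982] v=[-0.0875]
Step 33: x=[3.5244] v=[0.5238]
First v>=0 after going negative at step 33, time=1.6500

Answer: 1.6500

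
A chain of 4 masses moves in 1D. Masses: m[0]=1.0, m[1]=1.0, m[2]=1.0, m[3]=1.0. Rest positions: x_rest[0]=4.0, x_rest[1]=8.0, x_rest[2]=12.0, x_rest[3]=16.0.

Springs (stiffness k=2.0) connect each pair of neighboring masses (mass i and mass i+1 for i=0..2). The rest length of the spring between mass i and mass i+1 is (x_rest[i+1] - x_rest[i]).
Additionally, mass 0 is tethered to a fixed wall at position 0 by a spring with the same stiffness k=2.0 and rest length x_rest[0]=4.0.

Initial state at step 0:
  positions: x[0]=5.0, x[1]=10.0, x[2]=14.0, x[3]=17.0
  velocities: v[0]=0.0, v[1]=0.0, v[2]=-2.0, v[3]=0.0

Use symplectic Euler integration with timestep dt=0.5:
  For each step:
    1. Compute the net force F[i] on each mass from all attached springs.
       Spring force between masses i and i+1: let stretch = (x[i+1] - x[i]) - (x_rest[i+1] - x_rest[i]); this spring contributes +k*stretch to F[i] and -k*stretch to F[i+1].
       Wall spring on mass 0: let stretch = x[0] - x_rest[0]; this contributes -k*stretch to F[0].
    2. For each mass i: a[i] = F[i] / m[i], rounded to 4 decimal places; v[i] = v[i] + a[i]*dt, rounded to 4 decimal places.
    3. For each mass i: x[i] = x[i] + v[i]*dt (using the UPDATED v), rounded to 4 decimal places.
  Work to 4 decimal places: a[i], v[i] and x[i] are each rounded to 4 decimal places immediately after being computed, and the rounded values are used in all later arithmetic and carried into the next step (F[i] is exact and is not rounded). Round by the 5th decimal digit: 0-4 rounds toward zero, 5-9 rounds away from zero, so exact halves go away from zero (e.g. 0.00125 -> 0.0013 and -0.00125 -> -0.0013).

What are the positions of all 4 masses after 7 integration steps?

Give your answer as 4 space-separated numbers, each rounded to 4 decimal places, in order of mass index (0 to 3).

Answer: 4.6016 6.6251 9.8125 13.8360

Derivation:
Step 0: x=[5.0000 10.0000 14.0000 17.0000] v=[0.0000 0.0000 -2.0000 0.0000]
Step 1: x=[5.0000 9.5000 12.5000 17.5000] v=[0.0000 -1.0000 -3.0000 1.0000]
Step 2: x=[4.7500 8.2500 12.0000 17.5000] v=[-0.5000 -2.5000 -1.0000 0.0000]
Step 3: x=[3.8750 7.1250 12.3750 16.7500] v=[-1.7500 -2.2500 0.7500 -1.5000]
Step 4: x=[2.6875 7.0000 12.3125 15.8125] v=[-2.3750 -0.2500 -0.1250 -1.8750]
Step 5: x=[2.3125 7.3750 11.3438 15.1250] v=[-0.7500 0.7500 -1.9375 -1.3750]
Step 6: x=[3.3125 7.2032 10.2813 14.5469] v=[2.0000 -0.3437 -2.1251 -1.1562]
Step 7: x=[4.6016 6.6251 9.8125 13.8360] v=[2.5782 -1.1563 -0.9376 -1.4218]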